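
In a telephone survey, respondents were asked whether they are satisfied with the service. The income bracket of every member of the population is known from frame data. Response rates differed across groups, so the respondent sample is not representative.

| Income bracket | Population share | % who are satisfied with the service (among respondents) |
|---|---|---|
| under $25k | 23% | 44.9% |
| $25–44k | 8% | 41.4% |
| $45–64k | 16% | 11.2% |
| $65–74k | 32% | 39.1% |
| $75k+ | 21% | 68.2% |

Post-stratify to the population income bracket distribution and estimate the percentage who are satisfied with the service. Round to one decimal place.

Weight each group's respondent value by its population share:
  under $25k: 0.23 × 44.9 = 10.327
  $25–44k: 0.08 × 41.4 = 3.312
  $45–64k: 0.16 × 11.2 = 1.792
  $65–74k: 0.32 × 39.1 = 12.512
  $75k+: 0.21 × 68.2 = 14.322
Post-stratified estimate = 42.265 → 42.3%.

42.3%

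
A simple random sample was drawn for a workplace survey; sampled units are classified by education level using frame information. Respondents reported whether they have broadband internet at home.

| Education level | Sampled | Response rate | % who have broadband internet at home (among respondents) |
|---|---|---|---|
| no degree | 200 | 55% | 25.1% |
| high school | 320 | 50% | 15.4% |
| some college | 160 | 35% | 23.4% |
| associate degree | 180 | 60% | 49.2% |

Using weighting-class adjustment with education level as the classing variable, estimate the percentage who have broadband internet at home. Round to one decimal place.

Inverse-response-rate weighting restores each class to its sampled count, so class totals weight by n_sampled:
  no degree: 200 × 25.1 = 5020
  high school: 320 × 15.4 = 4928
  some college: 160 × 23.4 = 3744
  associate degree: 180 × 49.2 = 8856
Adjusted estimate = 22,548 / 860 = 26.2186 → 26.2%.

26.2%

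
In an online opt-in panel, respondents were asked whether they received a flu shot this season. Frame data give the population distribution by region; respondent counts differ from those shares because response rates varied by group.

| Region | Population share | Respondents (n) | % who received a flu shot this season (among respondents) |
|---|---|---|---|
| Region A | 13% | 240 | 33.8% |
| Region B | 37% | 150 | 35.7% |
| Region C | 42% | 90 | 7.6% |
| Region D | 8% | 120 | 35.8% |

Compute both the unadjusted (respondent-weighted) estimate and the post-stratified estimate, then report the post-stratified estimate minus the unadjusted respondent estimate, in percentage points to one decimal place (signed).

Naive respondent-only estimate (weights = respondent counts):
  (240/600)×33.8 + (150/600)×35.7 + (90/600)×7.6 + (120/600)×35.8 = 30.745%
Reweighting by population region shares:
  0.13×33.8 + 0.37×35.7 + 0.42×7.6 + 0.08×35.8 = 23.659%
Difference = 23.659 − 30.745 = -7.086 pp.

-7.1 percentage points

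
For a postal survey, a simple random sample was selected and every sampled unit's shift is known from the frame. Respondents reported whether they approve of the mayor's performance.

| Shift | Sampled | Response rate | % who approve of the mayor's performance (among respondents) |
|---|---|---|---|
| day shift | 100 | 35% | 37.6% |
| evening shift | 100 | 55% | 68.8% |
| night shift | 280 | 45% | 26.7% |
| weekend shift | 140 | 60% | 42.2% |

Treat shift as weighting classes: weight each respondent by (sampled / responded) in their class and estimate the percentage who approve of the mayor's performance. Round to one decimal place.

Weighting each respondent by the inverse class response rate inflates each class back to its sampled size, so the class weight is n_sampled:
  day shift: 100 × 37.6 = 3760
  evening shift: 100 × 68.8 = 6880
  night shift: 280 × 26.7 = 7476
  weekend shift: 140 × 42.2 = 5908
Adjusted estimate = 24,024 / 620 = 38.7484 → 38.7%.

38.7%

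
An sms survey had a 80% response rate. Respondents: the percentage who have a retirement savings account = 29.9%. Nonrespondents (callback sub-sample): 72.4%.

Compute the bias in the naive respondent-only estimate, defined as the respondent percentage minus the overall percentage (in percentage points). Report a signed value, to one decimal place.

Nonresponse fraction = 1 − 0.8 = 0.2.
Bias = (nonresponse fraction) × (respondent percentage − nonrespondent percentage)
     = 0.2 × (29.9 − 72.4) = 0.2 × -42.5 = -8.5.

-8.5 percentage points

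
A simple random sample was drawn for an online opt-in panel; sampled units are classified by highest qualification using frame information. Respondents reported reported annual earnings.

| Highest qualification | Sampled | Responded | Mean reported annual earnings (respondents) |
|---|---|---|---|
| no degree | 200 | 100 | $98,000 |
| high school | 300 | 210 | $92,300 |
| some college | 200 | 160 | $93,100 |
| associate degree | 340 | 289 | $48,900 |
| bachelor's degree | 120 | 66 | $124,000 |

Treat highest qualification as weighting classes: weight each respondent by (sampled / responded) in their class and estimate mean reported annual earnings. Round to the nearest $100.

$84,000

Class response rates: no degree 100/200 = 50%, high school 210/300 = 70%, some college 160/200 = 80%, associate degree 289/340 = 85%, bachelor's degree 66/120 = 55%.
Inverse-response-rate weighting restores each class to its sampled count, so class totals weight by n_sampled:
  no degree: 200 × 98,000 = 19,600,000
  high school: 300 × 92,300 = 27,690,000
  some college: 200 × 93,100 = 18,620,000
  associate degree: 340 × 48,900 = 16,626,000
  bachelor's degree: 120 × 124,000 = 14,880,000
Adjusted estimate = 97,416,000 / 1,160 = 83979.3 → $84,000.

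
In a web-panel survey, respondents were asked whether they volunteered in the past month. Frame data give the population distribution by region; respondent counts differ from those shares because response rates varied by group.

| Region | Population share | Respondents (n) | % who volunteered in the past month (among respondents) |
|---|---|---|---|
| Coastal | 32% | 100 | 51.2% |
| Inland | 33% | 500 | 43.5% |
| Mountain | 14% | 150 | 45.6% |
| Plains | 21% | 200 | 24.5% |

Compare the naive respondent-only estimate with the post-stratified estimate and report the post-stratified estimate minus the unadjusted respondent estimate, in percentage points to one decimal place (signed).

+1.6 percentage points

Naive respondent-only estimate (weights = respondent counts):
  (100/950)×51.2 + (500/950)×43.5 + (150/950)×45.6 + (200/950)×24.5 = 40.6421%
Reweighting by population region shares:
  0.32×51.2 + 0.33×43.5 + 0.14×45.6 + 0.21×24.5 = 42.268%
Difference = 42.268 − 40.6421 = 1.6259 pp.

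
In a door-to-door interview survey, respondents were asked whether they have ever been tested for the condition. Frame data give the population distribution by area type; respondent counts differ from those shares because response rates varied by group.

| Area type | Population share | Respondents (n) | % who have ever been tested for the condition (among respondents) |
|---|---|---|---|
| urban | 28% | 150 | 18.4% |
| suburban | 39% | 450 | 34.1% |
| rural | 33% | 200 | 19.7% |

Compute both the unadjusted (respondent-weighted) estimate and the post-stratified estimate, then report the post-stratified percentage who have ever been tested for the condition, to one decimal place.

25.0%

Naive respondent-only estimate (weights = respondent counts):
  (150/800)×18.4 + (450/800)×34.1 + (200/800)×19.7 = 27.5562%
Reweighting by population area type shares:
  0.28×18.4 + 0.39×34.1 + 0.33×19.7 = 24.952%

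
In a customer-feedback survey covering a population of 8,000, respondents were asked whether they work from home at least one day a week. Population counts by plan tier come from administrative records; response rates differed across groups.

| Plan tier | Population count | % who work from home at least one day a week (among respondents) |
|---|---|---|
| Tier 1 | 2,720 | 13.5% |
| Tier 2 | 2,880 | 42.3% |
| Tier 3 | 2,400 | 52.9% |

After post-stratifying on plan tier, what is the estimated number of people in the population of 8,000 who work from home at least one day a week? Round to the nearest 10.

Estimated count per cell = population count × respondent percentage:
  Tier 1: 2,720 × 13.5% = 367.2
  Tier 2: 2,880 × 42.3% = 1218.24
  Tier 3: 2,400 × 52.9% = 1269.6
Estimated total = 2855.04 → 2,860.

2,860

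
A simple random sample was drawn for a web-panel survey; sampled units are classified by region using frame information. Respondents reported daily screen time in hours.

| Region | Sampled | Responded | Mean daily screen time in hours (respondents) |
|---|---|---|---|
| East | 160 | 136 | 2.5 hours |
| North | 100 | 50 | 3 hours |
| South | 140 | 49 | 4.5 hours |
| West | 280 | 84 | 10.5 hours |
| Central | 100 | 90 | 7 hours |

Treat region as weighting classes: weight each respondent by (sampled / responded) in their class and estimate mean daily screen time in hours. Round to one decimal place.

Response rates by class: East 136/160 = 85%, North 50/100 = 50%, South 49/140 = 35%, West 84/280 = 30%, Central 90/100 = 90%.
Each respondent's weight = sampled/responded in their class; summing within a class gives n_sampled, so:
  East: 160 × 2.5 = 400
  North: 100 × 3 = 300
  South: 140 × 4.5 = 630
  West: 280 × 10.5 = 2940
  Central: 100 × 7 = 700
Adjusted estimate = 4970 / 780 = 6.37179 → 6.4.

6.4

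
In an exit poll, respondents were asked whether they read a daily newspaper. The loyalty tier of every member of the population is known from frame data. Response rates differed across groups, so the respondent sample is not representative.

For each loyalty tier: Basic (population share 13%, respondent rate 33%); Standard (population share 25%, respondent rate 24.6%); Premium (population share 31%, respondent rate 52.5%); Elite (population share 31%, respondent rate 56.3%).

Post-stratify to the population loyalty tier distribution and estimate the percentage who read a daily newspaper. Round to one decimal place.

Each cell contributes population-share × respondent value:
  Basic: 0.13 × 33 = 4.29
  Standard: 0.25 × 24.6 = 6.15
  Premium: 0.31 × 52.5 = 16.275
  Elite: 0.31 × 56.3 = 17.453
Post-stratified estimate = 44.168 → 44.2%.

44.2%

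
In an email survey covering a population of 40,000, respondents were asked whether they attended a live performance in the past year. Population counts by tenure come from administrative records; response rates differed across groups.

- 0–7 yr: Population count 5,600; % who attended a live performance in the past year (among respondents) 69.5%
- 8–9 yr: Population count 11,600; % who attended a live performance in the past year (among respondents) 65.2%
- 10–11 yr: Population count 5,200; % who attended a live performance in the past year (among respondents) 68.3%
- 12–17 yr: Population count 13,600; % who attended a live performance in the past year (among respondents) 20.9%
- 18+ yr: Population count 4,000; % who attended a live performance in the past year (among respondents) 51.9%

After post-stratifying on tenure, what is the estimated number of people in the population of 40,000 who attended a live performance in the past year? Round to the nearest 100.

19,900

Estimated count per cell = population count × respondent percentage:
  0–7 yr: 5,600 × 69.5% = 3892
  8–9 yr: 11,600 × 65.2% = 7563.2
  10–11 yr: 5,200 × 68.3% = 3551.6
  12–17 yr: 13,600 × 20.9% = 2842.4
  18+ yr: 4,000 × 51.9% = 2076
Estimated total = 19925.2 → 19,900.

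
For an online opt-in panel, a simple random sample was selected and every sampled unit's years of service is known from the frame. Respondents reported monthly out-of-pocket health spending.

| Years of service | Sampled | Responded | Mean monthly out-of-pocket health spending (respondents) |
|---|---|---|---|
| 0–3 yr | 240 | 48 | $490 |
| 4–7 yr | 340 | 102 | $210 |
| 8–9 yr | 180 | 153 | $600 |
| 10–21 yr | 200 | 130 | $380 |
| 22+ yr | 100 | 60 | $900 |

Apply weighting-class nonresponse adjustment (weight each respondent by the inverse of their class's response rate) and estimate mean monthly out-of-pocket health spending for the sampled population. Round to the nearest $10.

$440

Response rates by class: 0–3 yr 48/240 = 20%, 4–7 yr 102/340 = 30%, 8–9 yr 153/180 = 85%, 10–21 yr 130/200 = 65%, 22+ yr 60/100 = 60%.
Inverse-response-rate weighting restores each class to its sampled count, so class totals weight by n_sampled:
  0–3 yr: 240 × 490 = 117,600
  4–7 yr: 340 × 210 = 71,400
  8–9 yr: 180 × 600 = 108,000
  10–21 yr: 200 × 380 = 76,000
  22+ yr: 100 × 900 = 90,000
Adjusted estimate = 463,000 / 1,060 = 436.792 → $440.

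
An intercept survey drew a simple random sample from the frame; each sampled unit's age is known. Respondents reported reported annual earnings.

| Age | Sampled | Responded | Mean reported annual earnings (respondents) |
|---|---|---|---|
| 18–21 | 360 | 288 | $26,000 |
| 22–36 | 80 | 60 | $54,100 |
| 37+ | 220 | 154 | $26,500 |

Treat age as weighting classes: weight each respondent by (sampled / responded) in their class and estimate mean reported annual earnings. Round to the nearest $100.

Response rates by class: 18–21 288/360 = 80%, 22–36 60/80 = 75%, 37+ 154/220 = 70%.
Each respondent's weight = sampled/responded in their class; summing within a class gives n_sampled, so:
  18–21: 360 × 26,000 = 9,360,000
  22–36: 80 × 54,100 = 4,328,000
  37+: 220 × 26,500 = 5,830,000
Adjusted estimate = 19,518,000 / 660 = 29572.7 → $29,600.

$29,600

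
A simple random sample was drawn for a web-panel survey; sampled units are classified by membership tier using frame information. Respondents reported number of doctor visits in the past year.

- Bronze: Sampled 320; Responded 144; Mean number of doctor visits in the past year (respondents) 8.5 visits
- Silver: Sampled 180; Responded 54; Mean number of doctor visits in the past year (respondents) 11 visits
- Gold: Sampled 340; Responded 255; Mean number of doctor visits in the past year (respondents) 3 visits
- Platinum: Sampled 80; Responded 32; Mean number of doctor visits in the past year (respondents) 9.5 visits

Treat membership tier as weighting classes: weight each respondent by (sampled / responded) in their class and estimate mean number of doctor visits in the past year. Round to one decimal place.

Response rates by class: Bronze 144/320 = 45%, Silver 54/180 = 30%, Gold 255/340 = 75%, Platinum 32/80 = 40%.
Weighting each respondent by the inverse class response rate inflates each class back to its sampled size, so the class weight is n_sampled:
  Bronze: 320 × 8.5 = 2720
  Silver: 180 × 11 = 1980
  Gold: 340 × 3 = 1020
  Platinum: 80 × 9.5 = 760
Adjusted estimate = 6480 / 920 = 7.04348 → 7.0.

7.0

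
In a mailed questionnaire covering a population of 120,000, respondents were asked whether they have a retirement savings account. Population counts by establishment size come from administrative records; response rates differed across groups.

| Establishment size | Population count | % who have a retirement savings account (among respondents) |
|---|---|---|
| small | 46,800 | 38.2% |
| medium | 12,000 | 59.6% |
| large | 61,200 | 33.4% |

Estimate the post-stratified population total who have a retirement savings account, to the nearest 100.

Estimated count per cell = population count × respondent percentage:
  small: 46,800 × 38.2% = 17877.6
  medium: 12,000 × 59.6% = 7152
  large: 61,200 × 33.4% = 20440.8
Estimated total = 45470.4 → 45,500.

45,500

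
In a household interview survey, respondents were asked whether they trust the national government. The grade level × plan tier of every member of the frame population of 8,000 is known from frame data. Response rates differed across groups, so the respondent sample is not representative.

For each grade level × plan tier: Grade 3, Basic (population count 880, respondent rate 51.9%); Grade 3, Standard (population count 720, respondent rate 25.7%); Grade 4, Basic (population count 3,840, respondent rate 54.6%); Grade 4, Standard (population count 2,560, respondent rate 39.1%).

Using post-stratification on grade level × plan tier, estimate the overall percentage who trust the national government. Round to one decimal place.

46.7%

Reweight to the known grade level × plan tier distribution:
  Grade 3, Basic: (880/8,000) × 51.9 = 5.709
  Grade 3, Standard: (720/8,000) × 25.7 = 2.313
  Grade 4, Basic: (3,840/8,000) × 54.6 = 26.208
  Grade 4, Standard: (2,560/8,000) × 39.1 = 12.512
Post-stratified estimate = 46.742 → 46.7%.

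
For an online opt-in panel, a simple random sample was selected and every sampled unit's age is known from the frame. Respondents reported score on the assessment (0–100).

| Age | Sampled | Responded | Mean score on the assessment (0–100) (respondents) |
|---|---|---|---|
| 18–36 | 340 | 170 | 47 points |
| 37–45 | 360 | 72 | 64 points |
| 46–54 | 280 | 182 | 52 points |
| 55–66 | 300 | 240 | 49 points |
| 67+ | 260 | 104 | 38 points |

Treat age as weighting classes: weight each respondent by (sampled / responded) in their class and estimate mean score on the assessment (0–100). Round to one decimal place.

50.8

Class response rates: 18–36 170/340 = 50%, 37–45 72/360 = 20%, 46–54 182/280 = 65%, 55–66 240/300 = 80%, 67+ 104/260 = 40%.
Weighting each respondent by the inverse class response rate inflates each class back to its sampled size, so the class weight is n_sampled:
  18–36: 340 × 47 = 15,980
  37–45: 360 × 64 = 23,040
  46–54: 280 × 52 = 14,560
  55–66: 300 × 49 = 14,700
  67+: 260 × 38 = 9880
Adjusted estimate = 78,160 / 1,540 = 50.7532 → 50.8.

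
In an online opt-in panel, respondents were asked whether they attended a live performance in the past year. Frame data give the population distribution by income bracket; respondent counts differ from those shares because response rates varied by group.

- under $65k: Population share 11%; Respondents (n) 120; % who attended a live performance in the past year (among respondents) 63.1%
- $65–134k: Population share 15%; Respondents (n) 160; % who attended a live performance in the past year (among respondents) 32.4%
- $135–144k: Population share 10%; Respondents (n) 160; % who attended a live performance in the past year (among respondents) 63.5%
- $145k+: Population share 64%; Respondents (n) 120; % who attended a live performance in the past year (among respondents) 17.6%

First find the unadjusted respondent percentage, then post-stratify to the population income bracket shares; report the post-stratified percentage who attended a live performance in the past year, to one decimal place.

Unadjusted (pooled respondent) estimate weights by respondent counts:
  (120/560)×63.1 + (160/560)×32.4 + (160/560)×63.5 + (120/560)×17.6 = 44.6929%
Post-stratified estimate weights by population shares:
  0.11×63.1 + 0.15×32.4 + 0.1×63.5 + 0.64×17.6 = 29.415%

29.4%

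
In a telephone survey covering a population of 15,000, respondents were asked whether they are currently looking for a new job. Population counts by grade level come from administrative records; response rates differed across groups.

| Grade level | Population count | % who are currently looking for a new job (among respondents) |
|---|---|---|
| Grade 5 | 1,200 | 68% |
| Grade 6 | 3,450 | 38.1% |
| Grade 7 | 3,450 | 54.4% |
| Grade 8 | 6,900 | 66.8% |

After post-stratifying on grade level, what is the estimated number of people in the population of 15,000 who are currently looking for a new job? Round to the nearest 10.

Each cell contributes its population count × the respondent rate:
  Grade 5: 1,200 × 68% = 816
  Grade 6: 3,450 × 38.1% = 1314.45
  Grade 7: 3,450 × 54.4% = 1876.8
  Grade 8: 6,900 × 66.8% = 4609.2
Estimated total = 8616.45 → 8,620.

8,620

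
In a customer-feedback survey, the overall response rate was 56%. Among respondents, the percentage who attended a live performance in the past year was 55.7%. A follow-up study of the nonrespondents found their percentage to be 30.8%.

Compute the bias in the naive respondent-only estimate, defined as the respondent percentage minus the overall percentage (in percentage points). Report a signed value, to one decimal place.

+11.0 percentage points

Nonresponse fraction = 1 − 0.56 = 0.44.
Bias = (nonresponse fraction) × (respondent percentage − nonrespondent percentage)
     = 0.44 × (55.7 − 30.8) = 0.44 × 24.9 = 10.956.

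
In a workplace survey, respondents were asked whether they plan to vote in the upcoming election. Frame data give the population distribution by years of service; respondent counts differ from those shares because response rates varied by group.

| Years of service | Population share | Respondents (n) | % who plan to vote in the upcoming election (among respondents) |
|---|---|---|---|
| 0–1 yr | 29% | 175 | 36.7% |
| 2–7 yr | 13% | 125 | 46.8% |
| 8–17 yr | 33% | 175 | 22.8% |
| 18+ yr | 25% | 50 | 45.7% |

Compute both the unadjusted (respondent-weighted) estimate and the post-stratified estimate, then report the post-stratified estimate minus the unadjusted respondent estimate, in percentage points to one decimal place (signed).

+0.3 percentage points

Unadjusted (pooled respondent) estimate weights by respondent counts:
  (175/525)×36.7 + (125/525)×46.8 + (175/525)×22.8 + (50/525)×45.7 = 35.3286%
Post-stratifying to population shares instead:
  0.29×36.7 + 0.13×46.8 + 0.33×22.8 + 0.25×45.7 = 35.676%
Difference = 35.676 − 35.3286 = 0.3474 pp.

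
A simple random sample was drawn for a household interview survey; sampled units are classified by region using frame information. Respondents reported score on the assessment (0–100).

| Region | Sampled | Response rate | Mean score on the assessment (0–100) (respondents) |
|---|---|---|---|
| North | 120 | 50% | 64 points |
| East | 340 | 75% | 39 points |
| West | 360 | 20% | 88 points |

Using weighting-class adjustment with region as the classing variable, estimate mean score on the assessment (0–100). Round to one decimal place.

With weight = n_sampled/n_responded per class, the weighted class total is n_sampled:
  North: 120 × 64 = 7680
  East: 340 × 39 = 13,260
  West: 360 × 88 = 31,680
Adjusted estimate = 52,620 / 820 = 64.1707 → 64.2.

64.2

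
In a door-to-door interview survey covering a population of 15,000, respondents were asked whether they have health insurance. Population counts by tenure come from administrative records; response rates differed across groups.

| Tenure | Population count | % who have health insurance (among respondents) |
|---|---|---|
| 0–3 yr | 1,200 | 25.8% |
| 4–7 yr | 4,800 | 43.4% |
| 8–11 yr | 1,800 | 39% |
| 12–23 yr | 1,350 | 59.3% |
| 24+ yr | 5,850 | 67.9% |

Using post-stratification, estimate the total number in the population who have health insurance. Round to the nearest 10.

Estimated count per cell = population count × respondent percentage:
  0–3 yr: 1,200 × 25.8% = 309.6
  4–7 yr: 4,800 × 43.4% = 2083.2
  8–11 yr: 1,800 × 39% = 702
  12–23 yr: 1,350 × 59.3% = 800.55
  24+ yr: 5,850 × 67.9% = 3972.15
Estimated total = 7867.5 → 7,870.

7,870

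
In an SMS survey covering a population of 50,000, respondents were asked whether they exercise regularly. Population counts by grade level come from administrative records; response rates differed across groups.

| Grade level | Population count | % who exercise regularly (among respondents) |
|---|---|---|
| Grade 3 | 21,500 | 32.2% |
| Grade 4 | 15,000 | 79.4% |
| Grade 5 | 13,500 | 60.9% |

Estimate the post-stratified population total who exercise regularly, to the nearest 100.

27,100

Estimated count per cell = population count × respondent percentage:
  Grade 3: 21,500 × 32.2% = 6923
  Grade 4: 15,000 × 79.4% = 11,910
  Grade 5: 13,500 × 60.9% = 8221.5
Estimated total = 27054.5 → 27,100.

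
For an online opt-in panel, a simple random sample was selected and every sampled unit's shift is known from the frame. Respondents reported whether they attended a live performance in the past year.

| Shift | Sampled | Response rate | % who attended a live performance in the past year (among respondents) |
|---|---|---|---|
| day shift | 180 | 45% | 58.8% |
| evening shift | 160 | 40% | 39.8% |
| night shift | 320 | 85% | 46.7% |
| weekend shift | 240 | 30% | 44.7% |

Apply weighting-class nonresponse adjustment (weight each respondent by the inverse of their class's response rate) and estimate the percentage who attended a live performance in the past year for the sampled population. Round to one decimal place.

Weighting each respondent by the inverse class response rate inflates each class back to its sampled size, so the class weight is n_sampled:
  day shift: 180 × 58.8 = 10,584
  evening shift: 160 × 39.8 = 6368
  night shift: 320 × 46.7 = 14,944
  weekend shift: 240 × 44.7 = 10,728
Adjusted estimate = 42,624 / 900 = 47.36 → 47.4%.

47.4%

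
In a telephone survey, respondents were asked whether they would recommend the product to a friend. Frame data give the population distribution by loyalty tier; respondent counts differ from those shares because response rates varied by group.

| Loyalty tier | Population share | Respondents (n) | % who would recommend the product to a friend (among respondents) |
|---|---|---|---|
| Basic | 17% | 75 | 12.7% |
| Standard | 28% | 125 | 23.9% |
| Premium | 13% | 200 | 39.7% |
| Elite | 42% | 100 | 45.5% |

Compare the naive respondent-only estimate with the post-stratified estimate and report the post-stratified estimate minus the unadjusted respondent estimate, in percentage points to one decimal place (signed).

Without adjustment, the pooled respondent share is:
  (75/500)×12.7 + (125/500)×23.9 + (200/500)×39.7 + (100/500)×45.5 = 32.86%
Post-stratified estimate weights by population shares:
  0.17×12.7 + 0.28×23.9 + 0.13×39.7 + 0.42×45.5 = 33.122%
Difference = 33.122 − 32.86 = 0.262 pp.

+0.3 percentage points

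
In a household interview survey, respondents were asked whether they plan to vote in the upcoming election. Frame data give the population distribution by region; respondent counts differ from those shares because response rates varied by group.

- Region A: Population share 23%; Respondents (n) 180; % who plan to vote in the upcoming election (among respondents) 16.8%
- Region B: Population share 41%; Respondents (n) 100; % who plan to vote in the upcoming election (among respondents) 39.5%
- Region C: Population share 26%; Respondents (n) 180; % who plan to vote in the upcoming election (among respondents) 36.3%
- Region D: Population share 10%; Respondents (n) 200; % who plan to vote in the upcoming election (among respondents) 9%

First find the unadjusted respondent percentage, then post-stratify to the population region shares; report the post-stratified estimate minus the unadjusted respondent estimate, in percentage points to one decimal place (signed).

+7.2 percentage points

Unadjusted (pooled respondent) estimate weights by respondent counts:
  (180/660)×16.8 + (100/660)×39.5 + (180/660)×36.3 + (200/660)×9 = 23.1939%
Reweighting by population region shares:
  0.23×16.8 + 0.41×39.5 + 0.26×36.3 + 0.1×9 = 30.397%
Difference = 30.397 − 23.1939 = 7.2031 pp.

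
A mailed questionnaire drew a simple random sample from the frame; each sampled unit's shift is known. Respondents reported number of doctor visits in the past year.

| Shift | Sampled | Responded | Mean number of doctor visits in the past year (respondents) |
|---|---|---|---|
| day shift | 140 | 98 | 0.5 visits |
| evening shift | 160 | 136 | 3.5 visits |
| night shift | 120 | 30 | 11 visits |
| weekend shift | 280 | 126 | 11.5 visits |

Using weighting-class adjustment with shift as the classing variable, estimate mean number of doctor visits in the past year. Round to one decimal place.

Response rates by class: day shift 98/140 = 70%, evening shift 136/160 = 85%, night shift 30/120 = 25%, weekend shift 126/280 = 45%.
Inverse-response-rate weighting restores each class to its sampled count, so class totals weight by n_sampled:
  day shift: 140 × 0.5 = 70
  evening shift: 160 × 3.5 = 560
  night shift: 120 × 11 = 1320
  weekend shift: 280 × 11.5 = 3220
Adjusted estimate = 5170 / 700 = 7.38571 → 7.4.

7.4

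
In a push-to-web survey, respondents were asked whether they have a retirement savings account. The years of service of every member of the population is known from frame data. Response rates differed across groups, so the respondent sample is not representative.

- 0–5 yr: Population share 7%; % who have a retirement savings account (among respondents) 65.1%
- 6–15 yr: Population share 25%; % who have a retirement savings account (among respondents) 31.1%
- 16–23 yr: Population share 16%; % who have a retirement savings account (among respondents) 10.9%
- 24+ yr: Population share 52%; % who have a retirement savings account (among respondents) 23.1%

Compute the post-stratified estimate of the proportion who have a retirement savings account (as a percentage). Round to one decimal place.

Each cell contributes population-share × respondent value:
  0–5 yr: 0.07 × 65.1 = 4.557
  6–15 yr: 0.25 × 31.1 = 7.775
  16–23 yr: 0.16 × 10.9 = 1.744
  24+ yr: 0.52 × 23.1 = 12.012
Post-stratified estimate = 26.088 → 26.1%.

26.1%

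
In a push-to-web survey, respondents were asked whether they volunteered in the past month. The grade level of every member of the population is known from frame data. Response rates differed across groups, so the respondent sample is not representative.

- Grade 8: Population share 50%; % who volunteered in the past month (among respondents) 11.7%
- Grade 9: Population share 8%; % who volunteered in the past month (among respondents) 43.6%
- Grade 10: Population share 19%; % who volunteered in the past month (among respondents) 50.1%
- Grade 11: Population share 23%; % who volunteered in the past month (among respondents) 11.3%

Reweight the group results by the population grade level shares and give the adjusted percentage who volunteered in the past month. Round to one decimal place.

Post-stratification weights by population share, not respondent share:
  Grade 8: 0.5 × 11.7 = 5.85
  Grade 9: 0.08 × 43.6 = 3.488
  Grade 10: 0.19 × 50.1 = 9.519
  Grade 11: 0.23 × 11.3 = 2.599
Post-stratified estimate = 21.456 → 21.5%.

21.5%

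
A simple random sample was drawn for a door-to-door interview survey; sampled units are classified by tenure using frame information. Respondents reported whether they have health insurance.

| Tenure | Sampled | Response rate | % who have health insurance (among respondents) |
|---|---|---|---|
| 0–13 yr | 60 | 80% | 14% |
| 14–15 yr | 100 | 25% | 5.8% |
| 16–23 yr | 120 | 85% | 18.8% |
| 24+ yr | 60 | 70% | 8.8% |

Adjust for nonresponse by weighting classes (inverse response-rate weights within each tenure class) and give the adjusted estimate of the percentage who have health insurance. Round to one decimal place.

12.4%

Each respondent's weight = sampled/responded in their class; summing within a class gives n_sampled, so:
  0–13 yr: 60 × 14 = 840
  14–15 yr: 100 × 5.8 = 580
  16–23 yr: 120 × 18.8 = 2256
  24+ yr: 60 × 8.8 = 528
Adjusted estimate = 4204 / 340 = 12.3647 → 12.4%.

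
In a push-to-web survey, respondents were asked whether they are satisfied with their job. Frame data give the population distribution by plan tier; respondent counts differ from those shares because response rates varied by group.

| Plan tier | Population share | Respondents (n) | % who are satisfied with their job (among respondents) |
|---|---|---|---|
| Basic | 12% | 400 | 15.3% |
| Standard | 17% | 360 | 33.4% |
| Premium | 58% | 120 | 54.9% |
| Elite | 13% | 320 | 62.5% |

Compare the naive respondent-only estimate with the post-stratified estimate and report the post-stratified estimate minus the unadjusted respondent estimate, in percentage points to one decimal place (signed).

Unadjusted (pooled respondent) estimate weights by respondent counts:
  (400/1200)×15.3 + (360/1200)×33.4 + (120/1200)×54.9 + (320/1200)×62.5 = 37.2767%
Reweighting by population plan tier shares:
  0.12×15.3 + 0.17×33.4 + 0.58×54.9 + 0.13×62.5 = 47.481%
Difference = 47.481 − 37.2767 = 10.2043 pp.

+10.2 percentage points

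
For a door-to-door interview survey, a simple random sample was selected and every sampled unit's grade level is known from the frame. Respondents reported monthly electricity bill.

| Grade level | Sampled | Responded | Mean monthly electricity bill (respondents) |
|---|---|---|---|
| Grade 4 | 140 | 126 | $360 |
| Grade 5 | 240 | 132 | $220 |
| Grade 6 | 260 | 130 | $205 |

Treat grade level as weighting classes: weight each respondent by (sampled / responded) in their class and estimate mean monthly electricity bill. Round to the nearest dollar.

Class response rates: Grade 4 126/140 = 90%, Grade 5 132/240 = 55%, Grade 6 130/260 = 50%.
Inverse-response-rate weighting restores each class to its sampled count, so class totals weight by n_sampled:
  Grade 4: 140 × 360 = 50,400
  Grade 5: 240 × 220 = 52,800
  Grade 6: 260 × 205 = 53,300
Adjusted estimate = 156,500 / 640 = 244.531 → $245.

$245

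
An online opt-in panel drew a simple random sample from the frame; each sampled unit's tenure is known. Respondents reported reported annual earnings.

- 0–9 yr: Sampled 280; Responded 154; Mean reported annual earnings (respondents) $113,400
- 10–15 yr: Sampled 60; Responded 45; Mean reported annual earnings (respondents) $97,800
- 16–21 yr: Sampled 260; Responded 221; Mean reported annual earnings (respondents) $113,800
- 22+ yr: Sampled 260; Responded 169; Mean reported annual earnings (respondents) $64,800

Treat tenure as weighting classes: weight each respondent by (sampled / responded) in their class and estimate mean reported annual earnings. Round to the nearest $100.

$97,700

Class response rates: 0–9 yr 154/280 = 55%, 10–15 yr 45/60 = 75%, 16–21 yr 221/260 = 85%, 22+ yr 169/260 = 65%.
With weight = n_sampled/n_responded per class, the weighted class total is n_sampled:
  0–9 yr: 280 × 113,400 = 31,752,000
  10–15 yr: 60 × 97,800 = 5,868,000
  16–21 yr: 260 × 113,800 = 29,588,000
  22+ yr: 260 × 64,800 = 16,848,000
Adjusted estimate = 84,056,000 / 860 = 97739.5 → $97,700.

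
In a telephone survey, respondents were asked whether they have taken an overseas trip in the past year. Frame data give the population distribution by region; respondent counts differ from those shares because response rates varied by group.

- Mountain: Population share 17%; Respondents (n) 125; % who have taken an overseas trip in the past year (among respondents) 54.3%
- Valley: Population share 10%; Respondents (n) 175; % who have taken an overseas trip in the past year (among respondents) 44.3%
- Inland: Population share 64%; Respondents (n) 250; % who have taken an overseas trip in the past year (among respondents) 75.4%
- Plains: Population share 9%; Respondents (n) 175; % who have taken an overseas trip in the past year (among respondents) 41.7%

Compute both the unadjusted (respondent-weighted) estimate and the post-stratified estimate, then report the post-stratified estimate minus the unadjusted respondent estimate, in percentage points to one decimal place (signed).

Unadjusted (pooled respondent) estimate weights by respondent counts:
  (125/725)×54.3 + (175/725)×44.3 + (250/725)×75.4 + (175/725)×41.7 = 56.1207%
Reweighting by population region shares:
  0.17×54.3 + 0.1×44.3 + 0.64×75.4 + 0.09×41.7 = 65.67%
Difference = 65.67 − 56.1207 = 9.5493 pp.

+9.5 percentage points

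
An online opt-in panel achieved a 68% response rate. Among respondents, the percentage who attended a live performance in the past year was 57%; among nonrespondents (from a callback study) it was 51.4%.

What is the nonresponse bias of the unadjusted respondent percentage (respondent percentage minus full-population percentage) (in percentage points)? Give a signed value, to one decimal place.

Nonresponse fraction = 1 − 0.68 = 0.32.
Bias = (nonresponse fraction) × (respondent percentage − nonrespondent percentage)
     = 0.32 × (57 − 51.4) = 0.32 × 5.6 = 1.792.

+1.8 percentage points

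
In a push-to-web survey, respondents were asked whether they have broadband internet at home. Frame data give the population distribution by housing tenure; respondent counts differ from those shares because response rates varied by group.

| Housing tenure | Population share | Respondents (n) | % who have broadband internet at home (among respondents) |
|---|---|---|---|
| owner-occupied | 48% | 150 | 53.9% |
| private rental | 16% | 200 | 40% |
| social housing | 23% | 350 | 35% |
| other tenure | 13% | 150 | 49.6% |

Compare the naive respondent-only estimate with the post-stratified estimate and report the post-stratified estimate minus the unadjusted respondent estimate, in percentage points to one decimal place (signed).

+4.7 percentage points

Unadjusted (pooled respondent) estimate weights by respondent counts:
  (150/850)×53.9 + (200/850)×40 + (350/850)×35 + (150/850)×49.6 = 42.0882%
Post-stratifying to population shares instead:
  0.48×53.9 + 0.16×40 + 0.23×35 + 0.13×49.6 = 46.77%
Difference = 46.77 − 42.0882 = 4.6818 pp.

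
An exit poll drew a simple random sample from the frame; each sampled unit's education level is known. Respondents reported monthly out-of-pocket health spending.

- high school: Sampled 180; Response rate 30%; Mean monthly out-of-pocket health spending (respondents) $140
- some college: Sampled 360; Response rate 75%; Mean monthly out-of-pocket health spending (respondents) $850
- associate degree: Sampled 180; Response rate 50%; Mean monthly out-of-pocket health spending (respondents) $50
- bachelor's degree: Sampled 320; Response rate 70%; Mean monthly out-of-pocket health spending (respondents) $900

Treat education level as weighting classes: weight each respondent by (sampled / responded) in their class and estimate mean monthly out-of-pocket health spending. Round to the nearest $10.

Inverse-response-rate weighting restores each class to its sampled count, so class totals weight by n_sampled:
  high school: 180 × 140 = 25,200
  some college: 360 × 850 = 306,000
  associate degree: 180 × 50 = 9000
  bachelor's degree: 320 × 900 = 288,000
Adjusted estimate = 628,200 / 1,040 = 604.038 → $600.

$600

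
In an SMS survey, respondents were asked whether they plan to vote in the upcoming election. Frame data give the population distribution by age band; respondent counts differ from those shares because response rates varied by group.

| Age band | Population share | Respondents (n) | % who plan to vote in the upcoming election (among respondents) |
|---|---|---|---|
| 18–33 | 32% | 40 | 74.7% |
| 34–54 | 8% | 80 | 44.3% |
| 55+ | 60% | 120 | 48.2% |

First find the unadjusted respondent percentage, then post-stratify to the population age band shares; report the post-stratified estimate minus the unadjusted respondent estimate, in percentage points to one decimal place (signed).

+5.1 percentage points

Unadjusted (pooled respondent) estimate weights by respondent counts:
  (40/240)×74.7 + (80/240)×44.3 + (120/240)×48.2 = 51.3167%
Post-stratifying to population shares instead:
  0.32×74.7 + 0.08×44.3 + 0.6×48.2 = 56.368%
Difference = 56.368 − 51.3167 = 5.0513 pp.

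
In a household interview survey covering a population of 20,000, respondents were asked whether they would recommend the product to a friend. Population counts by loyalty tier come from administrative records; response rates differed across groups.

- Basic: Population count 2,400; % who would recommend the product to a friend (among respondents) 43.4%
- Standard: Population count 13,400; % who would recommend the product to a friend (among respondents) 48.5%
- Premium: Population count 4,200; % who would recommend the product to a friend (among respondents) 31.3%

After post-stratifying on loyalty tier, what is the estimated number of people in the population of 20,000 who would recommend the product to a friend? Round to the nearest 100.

Each cell contributes its population count × the respondent rate:
  Basic: 2,400 × 43.4% = 1041.6
  Standard: 13,400 × 48.5% = 6499
  Premium: 4,200 × 31.3% = 1314.6
Estimated total = 8855.2 → 8,900.

8,900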